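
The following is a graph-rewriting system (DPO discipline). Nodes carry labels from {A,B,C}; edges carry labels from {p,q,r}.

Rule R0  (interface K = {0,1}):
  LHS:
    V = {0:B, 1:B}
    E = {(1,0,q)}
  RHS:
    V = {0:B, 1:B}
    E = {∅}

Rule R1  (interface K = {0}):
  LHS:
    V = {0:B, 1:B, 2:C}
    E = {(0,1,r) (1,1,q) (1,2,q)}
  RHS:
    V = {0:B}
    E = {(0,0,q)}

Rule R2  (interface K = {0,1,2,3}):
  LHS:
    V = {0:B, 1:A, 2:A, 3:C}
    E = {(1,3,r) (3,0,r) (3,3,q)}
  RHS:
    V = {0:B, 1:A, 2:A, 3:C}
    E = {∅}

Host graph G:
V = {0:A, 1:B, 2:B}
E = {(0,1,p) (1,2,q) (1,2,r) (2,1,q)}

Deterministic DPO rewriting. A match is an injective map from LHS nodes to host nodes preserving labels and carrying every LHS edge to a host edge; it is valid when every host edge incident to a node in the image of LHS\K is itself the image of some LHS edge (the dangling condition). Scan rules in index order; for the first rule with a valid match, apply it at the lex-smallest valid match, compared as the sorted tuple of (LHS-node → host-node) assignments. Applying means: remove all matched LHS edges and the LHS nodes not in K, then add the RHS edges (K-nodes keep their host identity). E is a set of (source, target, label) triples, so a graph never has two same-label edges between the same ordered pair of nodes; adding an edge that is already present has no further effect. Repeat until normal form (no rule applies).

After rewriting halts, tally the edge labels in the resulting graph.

Answer: p:1 r:1

Rewrite trace:
initial: |V|=3 |E|=4  E = 0-p->1 1-q->2 1-r->2 2-q->1
step 1: apply R0 at {0↦1, 1↦2}  → |V|=3 |E|=3  E = 0-p->1 1-q->2 1-r->2
step 2: apply R0 at {0↦2, 1↦1}  → |V|=3 |E|=2  E = 0-p->1 1-r->2
normal form: no rule applies after step 2
NF edges: [(0, 1, 'p'), (1, 2, 'r')]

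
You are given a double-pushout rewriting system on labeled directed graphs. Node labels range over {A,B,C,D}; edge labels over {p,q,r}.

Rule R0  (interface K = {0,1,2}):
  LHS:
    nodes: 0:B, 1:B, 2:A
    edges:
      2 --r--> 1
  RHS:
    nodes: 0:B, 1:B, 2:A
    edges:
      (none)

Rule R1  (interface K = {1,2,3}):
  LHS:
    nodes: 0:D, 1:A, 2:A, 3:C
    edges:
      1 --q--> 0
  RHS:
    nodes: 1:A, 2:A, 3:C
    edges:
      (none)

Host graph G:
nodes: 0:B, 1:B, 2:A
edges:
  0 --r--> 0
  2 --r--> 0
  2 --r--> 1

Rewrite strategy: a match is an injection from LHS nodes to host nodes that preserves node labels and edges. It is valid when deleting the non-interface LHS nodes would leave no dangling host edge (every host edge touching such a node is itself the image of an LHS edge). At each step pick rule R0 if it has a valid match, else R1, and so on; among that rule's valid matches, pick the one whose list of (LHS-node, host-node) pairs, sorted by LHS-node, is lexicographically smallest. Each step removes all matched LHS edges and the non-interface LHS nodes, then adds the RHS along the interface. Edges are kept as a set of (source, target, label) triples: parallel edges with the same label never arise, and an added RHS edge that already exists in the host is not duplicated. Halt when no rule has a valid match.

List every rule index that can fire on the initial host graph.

Answer: [R0]

Rewrite trace:
R0: 2 valid matches — {0↦0, 1↦1, 2↦2}, {0↦1, 1↦0, 2↦2}
R1: no valid match — LHS pattern not found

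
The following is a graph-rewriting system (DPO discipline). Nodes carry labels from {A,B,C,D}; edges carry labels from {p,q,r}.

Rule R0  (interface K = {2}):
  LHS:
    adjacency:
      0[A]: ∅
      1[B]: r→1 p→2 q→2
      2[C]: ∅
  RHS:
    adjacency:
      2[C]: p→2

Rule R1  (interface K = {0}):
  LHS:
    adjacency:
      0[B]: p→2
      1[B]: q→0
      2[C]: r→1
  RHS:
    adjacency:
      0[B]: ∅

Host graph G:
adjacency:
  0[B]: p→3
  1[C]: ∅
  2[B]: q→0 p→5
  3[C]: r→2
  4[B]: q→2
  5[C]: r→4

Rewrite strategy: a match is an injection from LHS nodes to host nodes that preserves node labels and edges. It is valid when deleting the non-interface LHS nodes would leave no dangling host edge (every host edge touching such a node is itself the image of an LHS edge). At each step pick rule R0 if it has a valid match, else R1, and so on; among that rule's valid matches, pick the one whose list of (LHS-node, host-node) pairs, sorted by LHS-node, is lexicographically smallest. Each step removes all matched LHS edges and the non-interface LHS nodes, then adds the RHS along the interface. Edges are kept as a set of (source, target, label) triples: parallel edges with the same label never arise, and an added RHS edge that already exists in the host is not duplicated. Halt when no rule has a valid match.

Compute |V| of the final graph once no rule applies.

Answer: 2

Rewrite trace:
initial: |V|=6 |E|=6  E = 0-p->3 2-q->0 2-p->5 3-r->2 4-q->2 5-r->4
step 1: apply R1 at {0↦2, 1↦4, 2↦5}  → |V|=4 |E|=3  E = 0-p->3 2-q->0 3-r->2
step 2: apply R1 at {0↦0, 1↦2, 2↦3}  → |V|=2 |E|=0  E = ∅
halt: no rule applies after step 2
NF nodes: {0:B, 1:C}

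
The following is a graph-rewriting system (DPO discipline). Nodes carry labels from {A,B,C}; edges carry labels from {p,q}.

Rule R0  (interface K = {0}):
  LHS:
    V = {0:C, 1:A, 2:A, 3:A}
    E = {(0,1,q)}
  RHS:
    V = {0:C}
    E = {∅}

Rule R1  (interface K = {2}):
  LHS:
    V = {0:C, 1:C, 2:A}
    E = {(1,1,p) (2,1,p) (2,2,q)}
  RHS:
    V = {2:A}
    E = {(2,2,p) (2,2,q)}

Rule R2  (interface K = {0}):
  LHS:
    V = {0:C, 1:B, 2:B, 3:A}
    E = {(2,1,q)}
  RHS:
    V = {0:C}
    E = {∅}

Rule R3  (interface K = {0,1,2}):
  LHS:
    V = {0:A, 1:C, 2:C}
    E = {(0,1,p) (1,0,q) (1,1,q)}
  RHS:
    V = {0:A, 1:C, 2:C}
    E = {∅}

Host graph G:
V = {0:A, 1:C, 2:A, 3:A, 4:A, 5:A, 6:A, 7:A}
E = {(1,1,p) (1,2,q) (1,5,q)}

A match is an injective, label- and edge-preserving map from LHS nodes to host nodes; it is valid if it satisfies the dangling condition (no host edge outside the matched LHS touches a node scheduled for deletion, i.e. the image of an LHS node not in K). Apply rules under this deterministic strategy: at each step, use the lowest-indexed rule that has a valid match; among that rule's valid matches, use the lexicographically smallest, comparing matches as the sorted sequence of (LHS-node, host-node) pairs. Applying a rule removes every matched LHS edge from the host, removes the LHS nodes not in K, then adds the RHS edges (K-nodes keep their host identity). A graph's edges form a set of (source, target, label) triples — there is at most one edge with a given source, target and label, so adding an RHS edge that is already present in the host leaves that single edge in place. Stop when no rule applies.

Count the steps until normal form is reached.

Answer: 2

Derivation:
[0] host  ⇒  8 nodes, 3 edges  {1-p->1 1-q->2 1-q->5}
[1] R0 @ {0↦1, 1↦2, 2↦0, 3↦3}  ⇒  5 nodes, 2 edges  {1-p->1 1-q->5}
[2] R0 @ {0↦1, 1↦5, 2↦4, 3↦6}  ⇒  2 nodes, 1 edges  {1-p->1}
halt: no rule applies after step 2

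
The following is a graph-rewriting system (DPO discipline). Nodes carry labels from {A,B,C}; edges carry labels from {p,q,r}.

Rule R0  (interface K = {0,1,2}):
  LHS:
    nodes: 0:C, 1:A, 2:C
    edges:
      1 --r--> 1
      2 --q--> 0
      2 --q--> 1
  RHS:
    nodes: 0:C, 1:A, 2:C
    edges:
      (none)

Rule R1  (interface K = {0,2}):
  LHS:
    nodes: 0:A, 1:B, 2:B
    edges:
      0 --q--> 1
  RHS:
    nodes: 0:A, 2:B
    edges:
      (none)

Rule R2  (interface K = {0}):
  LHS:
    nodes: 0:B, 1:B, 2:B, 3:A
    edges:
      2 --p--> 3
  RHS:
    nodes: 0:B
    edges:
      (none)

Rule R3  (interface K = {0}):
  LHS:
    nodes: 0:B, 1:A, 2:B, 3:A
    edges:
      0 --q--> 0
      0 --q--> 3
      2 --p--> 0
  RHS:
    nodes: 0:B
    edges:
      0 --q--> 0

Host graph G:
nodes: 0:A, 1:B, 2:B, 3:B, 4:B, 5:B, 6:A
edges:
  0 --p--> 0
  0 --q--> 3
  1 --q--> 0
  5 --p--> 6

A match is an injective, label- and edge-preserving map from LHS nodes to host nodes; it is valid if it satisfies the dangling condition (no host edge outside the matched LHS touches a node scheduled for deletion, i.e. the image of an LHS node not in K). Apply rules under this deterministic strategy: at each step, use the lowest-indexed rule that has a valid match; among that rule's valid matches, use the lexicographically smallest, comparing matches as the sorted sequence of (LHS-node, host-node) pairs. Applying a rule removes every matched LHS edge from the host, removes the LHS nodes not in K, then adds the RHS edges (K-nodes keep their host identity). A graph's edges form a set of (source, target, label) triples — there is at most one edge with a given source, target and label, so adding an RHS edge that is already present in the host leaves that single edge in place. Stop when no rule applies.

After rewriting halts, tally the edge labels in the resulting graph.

initial: |V|=7 |E|=4  E = 0-p->0 0-q->3 1-q->0 5-p->6
step 1: apply R1 at {0↦0, 1↦3, 2↦1}  → |V|=6 |E|=3  E = 0-p->0 1-q->0 5-p->6
step 2: apply R2 at {0↦1, 1↦2, 2↦5, 3↦6}  → |V|=3 |E|=2  E = 0-p->0 1-q->0
final graph: no rule applies after step 2
NF edges: [(0, 0, 'p'), (1, 0, 'q')]

Answer: p:1 q:1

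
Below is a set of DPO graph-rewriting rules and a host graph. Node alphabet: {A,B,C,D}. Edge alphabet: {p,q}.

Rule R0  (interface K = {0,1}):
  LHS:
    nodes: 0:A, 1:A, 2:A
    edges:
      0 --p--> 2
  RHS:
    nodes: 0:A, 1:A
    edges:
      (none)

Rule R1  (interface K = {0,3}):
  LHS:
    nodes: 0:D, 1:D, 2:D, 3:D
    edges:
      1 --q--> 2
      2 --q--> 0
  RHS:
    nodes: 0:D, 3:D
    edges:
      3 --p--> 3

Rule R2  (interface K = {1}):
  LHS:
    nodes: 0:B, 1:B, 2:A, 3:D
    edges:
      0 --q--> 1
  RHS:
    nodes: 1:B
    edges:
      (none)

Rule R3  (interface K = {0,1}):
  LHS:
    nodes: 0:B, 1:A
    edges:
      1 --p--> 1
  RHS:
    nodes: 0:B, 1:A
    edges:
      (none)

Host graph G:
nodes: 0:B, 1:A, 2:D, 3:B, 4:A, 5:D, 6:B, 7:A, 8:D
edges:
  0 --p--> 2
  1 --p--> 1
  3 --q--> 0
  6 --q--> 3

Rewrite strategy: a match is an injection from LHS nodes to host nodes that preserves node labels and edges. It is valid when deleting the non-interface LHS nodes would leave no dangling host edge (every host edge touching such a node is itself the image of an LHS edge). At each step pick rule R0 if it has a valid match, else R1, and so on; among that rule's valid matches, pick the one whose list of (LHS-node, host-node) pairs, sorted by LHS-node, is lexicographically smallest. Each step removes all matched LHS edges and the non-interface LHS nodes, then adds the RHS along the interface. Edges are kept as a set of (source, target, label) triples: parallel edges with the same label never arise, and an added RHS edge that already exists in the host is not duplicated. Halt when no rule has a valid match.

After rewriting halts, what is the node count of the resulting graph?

[0] host  ⇒  9 nodes, 4 edges  {0-p->2 1-p->1 3-q->0 6-q->3}
[1] R2 @ {0↦6, 1↦3, 2↦4, 3↦5}  ⇒  6 nodes, 3 edges  {0-p->2 1-p->1 3-q->0}
[2] R2 @ {0↦3, 1↦0, 2↦7, 3↦8}  ⇒  3 nodes, 2 edges  {0-p->2 1-p->1}
[3] R3 @ {0↦0, 1↦1}  ⇒  3 nodes, 1 edges  {0-p->2}
final graph: no rule applies after step 3
NF nodes: {0:B, 1:A, 2:D}

Answer: 3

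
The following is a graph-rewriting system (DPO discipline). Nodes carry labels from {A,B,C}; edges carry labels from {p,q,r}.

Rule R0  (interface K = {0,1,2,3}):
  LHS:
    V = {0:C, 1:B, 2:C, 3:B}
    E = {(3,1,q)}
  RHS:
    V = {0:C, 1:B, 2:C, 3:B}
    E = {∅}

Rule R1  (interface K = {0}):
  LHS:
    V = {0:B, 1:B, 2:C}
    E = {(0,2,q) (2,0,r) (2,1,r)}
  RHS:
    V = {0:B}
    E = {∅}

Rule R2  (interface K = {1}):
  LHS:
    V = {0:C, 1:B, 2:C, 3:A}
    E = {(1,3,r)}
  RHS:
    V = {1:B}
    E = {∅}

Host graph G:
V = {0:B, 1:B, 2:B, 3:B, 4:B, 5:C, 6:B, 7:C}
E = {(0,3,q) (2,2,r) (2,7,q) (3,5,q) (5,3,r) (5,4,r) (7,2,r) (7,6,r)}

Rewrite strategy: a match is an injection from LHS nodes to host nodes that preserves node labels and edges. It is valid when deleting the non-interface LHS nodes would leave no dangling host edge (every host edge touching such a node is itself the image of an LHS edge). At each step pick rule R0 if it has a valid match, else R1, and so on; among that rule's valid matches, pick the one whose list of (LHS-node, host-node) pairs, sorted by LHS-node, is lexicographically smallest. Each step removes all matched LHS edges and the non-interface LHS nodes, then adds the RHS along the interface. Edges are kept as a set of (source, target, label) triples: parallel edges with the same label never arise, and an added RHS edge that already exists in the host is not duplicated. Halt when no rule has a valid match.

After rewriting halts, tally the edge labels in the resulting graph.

Answer: r:1

Derivation:
[0] host  ⇒  8 nodes, 8 edges  {0-q->3 2-r->2 2-q->7 3-q->5 5-r->3 5-r->4 7-r->2 7-r->6}
[1] R0 @ {0↦5, 1↦3, 2↦7, 3↦0}  ⇒  8 nodes, 7 edges  {2-r->2 2-q->7 3-q->5 5-r->3 5-r->4 7-r->2 7-r->6}
[2] R1 @ {0↦2, 1↦6, 2↦7}  ⇒  6 nodes, 4 edges  {2-r->2 3-q->5 5-r->3 5-r->4}
[3] R1 @ {0↦3, 1↦4, 2↦5}  ⇒  4 nodes, 1 edges  {2-r->2}
final graph: no rule applies after step 3
NF edges: [(2, 2, 'r')]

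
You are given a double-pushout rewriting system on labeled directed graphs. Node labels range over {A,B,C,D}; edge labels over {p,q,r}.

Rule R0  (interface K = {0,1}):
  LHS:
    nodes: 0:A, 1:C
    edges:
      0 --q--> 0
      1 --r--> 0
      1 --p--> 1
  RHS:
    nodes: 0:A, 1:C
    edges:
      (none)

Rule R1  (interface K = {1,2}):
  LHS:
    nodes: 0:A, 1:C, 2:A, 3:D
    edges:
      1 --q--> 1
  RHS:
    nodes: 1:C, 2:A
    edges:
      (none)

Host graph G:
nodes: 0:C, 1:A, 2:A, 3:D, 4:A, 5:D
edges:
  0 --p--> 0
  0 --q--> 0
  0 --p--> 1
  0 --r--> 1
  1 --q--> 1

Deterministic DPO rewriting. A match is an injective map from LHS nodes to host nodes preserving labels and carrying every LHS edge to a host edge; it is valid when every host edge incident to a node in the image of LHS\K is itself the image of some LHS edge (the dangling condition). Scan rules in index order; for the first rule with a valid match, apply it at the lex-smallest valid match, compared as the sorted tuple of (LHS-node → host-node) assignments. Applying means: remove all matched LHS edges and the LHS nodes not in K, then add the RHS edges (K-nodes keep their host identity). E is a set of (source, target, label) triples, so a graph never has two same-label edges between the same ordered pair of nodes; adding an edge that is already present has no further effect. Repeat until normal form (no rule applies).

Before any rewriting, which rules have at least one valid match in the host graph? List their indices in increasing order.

R0: 1 valid match — {0↦1, 1↦0}
R1: 8 valid matches — {0↦2, 1↦0, 2↦1, 3↦3}, {0↦2, 1↦0, 2↦1, 3↦5}, {0↦2, 1↦0, 2↦4, 3↦3} (+5 more)

Answer: [R0,R1]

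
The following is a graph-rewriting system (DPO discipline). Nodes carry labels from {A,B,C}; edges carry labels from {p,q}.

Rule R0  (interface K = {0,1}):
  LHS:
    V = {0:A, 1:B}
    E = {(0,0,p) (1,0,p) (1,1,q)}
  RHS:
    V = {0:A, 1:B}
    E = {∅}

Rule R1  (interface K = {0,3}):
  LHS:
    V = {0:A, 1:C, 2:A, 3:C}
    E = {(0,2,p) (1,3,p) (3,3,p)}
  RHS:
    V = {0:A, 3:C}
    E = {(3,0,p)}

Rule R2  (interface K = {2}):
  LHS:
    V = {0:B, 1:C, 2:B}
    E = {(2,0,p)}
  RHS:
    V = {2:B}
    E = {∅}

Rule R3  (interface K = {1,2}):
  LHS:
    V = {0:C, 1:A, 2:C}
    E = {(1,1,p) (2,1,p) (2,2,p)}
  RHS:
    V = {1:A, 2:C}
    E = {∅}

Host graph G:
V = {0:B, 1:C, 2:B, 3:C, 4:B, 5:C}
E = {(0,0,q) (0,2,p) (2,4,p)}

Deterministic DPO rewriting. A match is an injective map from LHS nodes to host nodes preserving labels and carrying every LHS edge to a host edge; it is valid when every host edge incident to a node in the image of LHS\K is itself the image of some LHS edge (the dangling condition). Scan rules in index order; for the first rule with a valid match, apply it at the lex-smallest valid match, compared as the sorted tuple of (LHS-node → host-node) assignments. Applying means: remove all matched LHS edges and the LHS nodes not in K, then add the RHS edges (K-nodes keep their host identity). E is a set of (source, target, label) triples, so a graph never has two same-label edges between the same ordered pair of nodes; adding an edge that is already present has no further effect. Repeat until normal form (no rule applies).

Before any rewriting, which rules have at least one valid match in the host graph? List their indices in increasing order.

R0: no valid match — LHS pattern not found
R1: no valid match — LHS pattern not found
R2: 3 valid matches — {0↦4, 1↦1, 2↦2}, {0↦4, 1↦3, 2↦2}, {0↦4, 1↦5, 2↦2}
R3: no valid match — LHS pattern not found

Answer: [R2]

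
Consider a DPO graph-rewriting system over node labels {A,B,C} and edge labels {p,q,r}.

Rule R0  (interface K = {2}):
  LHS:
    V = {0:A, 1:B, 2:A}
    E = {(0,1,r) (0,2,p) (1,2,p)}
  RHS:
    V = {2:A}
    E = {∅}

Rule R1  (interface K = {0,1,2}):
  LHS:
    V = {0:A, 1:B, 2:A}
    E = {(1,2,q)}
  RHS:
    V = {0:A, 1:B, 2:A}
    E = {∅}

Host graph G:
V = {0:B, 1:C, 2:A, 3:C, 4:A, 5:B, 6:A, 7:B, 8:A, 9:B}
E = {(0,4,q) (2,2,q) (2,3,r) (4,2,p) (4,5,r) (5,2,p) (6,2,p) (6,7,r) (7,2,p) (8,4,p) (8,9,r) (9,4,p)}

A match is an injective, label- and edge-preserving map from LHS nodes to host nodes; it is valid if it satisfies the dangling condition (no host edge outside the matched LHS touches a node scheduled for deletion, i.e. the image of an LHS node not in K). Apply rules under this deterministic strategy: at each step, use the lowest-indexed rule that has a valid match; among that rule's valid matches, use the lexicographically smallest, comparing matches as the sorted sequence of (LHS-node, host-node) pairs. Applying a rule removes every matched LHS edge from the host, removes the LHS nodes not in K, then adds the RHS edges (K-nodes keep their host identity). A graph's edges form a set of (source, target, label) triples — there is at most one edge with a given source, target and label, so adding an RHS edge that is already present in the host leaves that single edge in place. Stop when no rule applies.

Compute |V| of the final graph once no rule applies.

Answer: 4

Rewrite trace:
initial: |V|=10 |E|=12  E = 0-q->4 2-q->2 2-r->3 4-p->2 4-r->5 5-p->2 6-p->2 6-r->7 7-p->2 8-p->4 8-r->9 9-p->4
step 1: apply R0 at {0↦6, 1↦7, 2↦2}  → |V|=8 |E|=9  E = 0-q->4 2-q->2 2-r->3 4-p->2 4-r->5 5-p->2 8-p->4 8-r->9 9-p->4
step 2: apply R0 at {0↦8, 1↦9, 2↦4}  → |V|=6 |E|=6  E = 0-q->4 2-q->2 2-r->3 4-p->2 4-r->5 5-p->2
step 3: apply R1 at {0↦2, 1↦0, 2↦4}  → |V|=6 |E|=5  E = 2-q->2 2-r->3 4-p->2 4-r->5 5-p->2
step 4: apply R0 at {0↦4, 1↦5, 2↦2}  → |V|=4 |E|=2  E = 2-q->2 2-r->3
normal form: no rule applies after step 4
NF nodes: {0:B, 1:C, 2:A, 3:C}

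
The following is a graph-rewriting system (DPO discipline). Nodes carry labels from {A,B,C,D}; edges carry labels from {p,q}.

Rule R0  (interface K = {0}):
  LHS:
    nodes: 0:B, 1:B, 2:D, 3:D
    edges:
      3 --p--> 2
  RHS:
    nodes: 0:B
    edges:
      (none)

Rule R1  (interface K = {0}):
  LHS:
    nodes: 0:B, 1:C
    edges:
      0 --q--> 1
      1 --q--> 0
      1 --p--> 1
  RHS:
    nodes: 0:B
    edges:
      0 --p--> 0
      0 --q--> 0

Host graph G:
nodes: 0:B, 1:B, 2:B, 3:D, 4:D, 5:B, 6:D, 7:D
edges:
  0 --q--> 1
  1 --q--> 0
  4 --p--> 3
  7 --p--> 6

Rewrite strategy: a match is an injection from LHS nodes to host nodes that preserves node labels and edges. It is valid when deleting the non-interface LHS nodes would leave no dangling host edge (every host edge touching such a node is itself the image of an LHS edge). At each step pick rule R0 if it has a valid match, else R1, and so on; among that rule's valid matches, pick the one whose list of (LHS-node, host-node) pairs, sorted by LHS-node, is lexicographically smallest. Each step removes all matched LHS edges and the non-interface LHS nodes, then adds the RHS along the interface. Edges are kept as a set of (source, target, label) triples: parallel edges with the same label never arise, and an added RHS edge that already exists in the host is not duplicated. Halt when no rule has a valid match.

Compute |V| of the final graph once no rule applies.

[0] host  ⇒  8 nodes, 4 edges  {0-q->1 1-q->0 4-p->3 7-p->6}
[1] R0 @ {0↦0, 1↦2, 2↦3, 3↦4}  ⇒  5 nodes, 3 edges  {0-q->1 1-q->0 7-p->6}
[2] R0 @ {0↦0, 1↦5, 2↦6, 3↦7}  ⇒  2 nodes, 2 edges  {0-q->1 1-q->0}
normal form: no rule applies after step 2
NF nodes: {0:B, 1:B}

Answer: 2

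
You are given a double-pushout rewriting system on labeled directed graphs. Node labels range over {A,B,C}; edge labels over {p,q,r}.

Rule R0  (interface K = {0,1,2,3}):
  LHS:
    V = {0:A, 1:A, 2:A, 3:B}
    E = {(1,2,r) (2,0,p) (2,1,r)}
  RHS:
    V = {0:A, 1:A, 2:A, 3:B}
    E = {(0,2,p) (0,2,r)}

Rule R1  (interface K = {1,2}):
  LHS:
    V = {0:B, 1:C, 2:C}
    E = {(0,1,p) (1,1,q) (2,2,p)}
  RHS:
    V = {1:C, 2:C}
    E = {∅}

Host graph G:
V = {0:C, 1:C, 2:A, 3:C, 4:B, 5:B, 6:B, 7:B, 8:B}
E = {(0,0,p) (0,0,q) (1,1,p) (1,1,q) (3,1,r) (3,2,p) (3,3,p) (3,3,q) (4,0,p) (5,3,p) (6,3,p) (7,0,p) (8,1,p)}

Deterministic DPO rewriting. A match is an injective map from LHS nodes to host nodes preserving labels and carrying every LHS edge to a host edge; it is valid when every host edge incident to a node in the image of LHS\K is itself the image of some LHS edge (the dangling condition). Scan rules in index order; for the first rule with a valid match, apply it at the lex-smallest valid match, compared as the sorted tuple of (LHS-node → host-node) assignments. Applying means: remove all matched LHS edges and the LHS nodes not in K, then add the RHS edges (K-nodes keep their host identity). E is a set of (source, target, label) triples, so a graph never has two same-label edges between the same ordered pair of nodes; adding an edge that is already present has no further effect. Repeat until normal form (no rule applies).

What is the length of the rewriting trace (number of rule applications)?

initial: |V|=9 |E|=13  E = 0-p->0 0-q->0 1-p->1 1-q->1 3-r->1 3-p->2 3-p->3 3-q->3 4-p->0 5-p->3 6-p->3 7-p->0 8-p->1
step 1: apply R1 at {0↦4, 1↦0, 2↦1}  → |V|=8 |E|=10  E = 0-p->0 1-q->1 3-r->1 3-p->2 3-p->3 3-q->3 5-p->3 6-p->3 7-p->0 8-p->1
step 2: apply R1 at {0↦5, 1↦3, 2↦0}  → |V|=7 |E|=7  E = 1-q->1 3-r->1 3-p->2 3-p->3 6-p->3 7-p->0 8-p->1
step 3: apply R1 at {0↦8, 1↦1, 2↦3}  → |V|=6 |E|=4  E = 3-r->1 3-p->2 6-p->3 7-p->0
normal form: no rule applies after step 3

Answer: 3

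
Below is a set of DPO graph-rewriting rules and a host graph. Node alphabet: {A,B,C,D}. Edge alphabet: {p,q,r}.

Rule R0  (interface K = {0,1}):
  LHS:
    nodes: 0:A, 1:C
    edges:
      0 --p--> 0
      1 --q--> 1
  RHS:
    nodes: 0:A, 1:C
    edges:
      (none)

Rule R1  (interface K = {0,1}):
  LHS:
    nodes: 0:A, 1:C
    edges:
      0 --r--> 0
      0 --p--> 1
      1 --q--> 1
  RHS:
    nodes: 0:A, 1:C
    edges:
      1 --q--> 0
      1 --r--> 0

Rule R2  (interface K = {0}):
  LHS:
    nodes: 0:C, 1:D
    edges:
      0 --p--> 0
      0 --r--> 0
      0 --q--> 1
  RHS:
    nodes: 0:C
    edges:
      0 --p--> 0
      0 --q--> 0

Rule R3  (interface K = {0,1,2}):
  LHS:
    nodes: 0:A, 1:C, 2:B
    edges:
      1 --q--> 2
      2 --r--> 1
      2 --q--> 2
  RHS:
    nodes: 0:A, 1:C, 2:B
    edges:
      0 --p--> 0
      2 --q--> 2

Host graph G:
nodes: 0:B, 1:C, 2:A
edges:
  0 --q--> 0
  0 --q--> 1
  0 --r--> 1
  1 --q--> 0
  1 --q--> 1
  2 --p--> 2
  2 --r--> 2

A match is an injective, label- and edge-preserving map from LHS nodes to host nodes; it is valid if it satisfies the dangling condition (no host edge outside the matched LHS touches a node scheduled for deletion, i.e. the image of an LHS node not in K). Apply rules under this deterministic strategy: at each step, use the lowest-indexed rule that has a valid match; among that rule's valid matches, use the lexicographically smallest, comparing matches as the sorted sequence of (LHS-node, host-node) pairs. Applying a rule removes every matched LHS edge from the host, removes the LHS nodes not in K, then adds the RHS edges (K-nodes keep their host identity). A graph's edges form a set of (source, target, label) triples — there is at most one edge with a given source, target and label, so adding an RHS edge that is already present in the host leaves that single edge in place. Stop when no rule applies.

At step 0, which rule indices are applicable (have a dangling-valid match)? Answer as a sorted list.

R0: 1 valid match — {0↦2, 1↦1}
R1: no valid match — LHS pattern not found
R2: no valid match — LHS pattern not found
R3: 1 valid match — {0↦2, 1↦1, 2↦0}

Answer: [R0,R3]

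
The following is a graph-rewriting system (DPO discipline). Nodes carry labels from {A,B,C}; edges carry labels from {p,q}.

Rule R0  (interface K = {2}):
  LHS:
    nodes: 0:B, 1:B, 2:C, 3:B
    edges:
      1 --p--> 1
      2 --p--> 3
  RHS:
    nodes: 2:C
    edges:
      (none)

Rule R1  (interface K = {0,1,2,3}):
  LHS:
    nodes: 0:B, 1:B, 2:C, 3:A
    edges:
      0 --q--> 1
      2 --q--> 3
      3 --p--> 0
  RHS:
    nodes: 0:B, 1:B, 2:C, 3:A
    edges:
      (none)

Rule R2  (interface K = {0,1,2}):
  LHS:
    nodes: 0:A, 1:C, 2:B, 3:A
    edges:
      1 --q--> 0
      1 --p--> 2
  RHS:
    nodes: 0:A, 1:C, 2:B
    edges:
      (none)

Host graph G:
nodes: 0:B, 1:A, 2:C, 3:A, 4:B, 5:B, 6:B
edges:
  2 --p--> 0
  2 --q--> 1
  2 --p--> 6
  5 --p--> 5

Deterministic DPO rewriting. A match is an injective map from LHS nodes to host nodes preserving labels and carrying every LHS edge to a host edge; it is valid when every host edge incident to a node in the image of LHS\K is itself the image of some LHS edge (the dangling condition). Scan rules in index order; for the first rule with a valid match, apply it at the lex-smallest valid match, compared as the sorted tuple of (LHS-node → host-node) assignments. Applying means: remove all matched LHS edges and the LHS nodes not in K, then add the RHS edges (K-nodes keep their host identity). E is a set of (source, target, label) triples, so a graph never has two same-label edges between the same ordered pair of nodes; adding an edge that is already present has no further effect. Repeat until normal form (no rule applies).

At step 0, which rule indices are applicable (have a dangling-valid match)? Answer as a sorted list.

R0: 2 valid matches — {0↦4, 1↦5, 2↦2, 3↦0}, {0↦4, 1↦5, 2↦2, 3↦6}
R1: no valid match — LHS pattern not found
R2: 2 valid matches — {0↦1, 1↦2, 2↦0, 3↦3}, {0↦1, 1↦2, 2↦6, 3↦3}

Answer: [R0,R2]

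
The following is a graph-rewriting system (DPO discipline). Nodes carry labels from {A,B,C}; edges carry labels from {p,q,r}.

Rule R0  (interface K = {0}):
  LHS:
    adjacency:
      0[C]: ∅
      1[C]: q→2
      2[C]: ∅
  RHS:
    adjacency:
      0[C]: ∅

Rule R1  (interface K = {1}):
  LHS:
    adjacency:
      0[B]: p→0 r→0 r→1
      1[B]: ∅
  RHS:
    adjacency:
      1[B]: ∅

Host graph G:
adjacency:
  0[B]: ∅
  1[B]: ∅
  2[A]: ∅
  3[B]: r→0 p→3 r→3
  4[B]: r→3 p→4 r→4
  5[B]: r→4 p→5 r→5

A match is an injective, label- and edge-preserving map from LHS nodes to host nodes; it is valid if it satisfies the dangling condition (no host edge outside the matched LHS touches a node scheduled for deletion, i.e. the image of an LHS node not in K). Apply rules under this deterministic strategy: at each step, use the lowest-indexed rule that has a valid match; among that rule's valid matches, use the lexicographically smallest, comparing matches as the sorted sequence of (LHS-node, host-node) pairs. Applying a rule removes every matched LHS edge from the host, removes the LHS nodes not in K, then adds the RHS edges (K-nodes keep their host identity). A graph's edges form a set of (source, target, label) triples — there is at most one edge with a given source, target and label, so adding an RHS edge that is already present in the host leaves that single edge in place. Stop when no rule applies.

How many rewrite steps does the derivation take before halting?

initial: |V|=6 |E|=9  E = 3-r->0 3-p->3 3-r->3 4-r->3 4-p->4 4-r->4 5-r->4 5-p->5 5-r->5
step 1: apply R1 at {0↦5, 1↦4}  → |V|=5 |E|=6  E = 3-r->0 3-p->3 3-r->3 4-r->3 4-p->4 4-r->4
step 2: apply R1 at {0↦4, 1↦3}  → |V|=4 |E|=3  E = 3-r->0 3-p->3 3-r->3
step 3: apply R1 at {0↦3, 1↦0}  → |V|=3 |E|=0  E = ∅
normal form: no rule applies after step 3

Answer: 3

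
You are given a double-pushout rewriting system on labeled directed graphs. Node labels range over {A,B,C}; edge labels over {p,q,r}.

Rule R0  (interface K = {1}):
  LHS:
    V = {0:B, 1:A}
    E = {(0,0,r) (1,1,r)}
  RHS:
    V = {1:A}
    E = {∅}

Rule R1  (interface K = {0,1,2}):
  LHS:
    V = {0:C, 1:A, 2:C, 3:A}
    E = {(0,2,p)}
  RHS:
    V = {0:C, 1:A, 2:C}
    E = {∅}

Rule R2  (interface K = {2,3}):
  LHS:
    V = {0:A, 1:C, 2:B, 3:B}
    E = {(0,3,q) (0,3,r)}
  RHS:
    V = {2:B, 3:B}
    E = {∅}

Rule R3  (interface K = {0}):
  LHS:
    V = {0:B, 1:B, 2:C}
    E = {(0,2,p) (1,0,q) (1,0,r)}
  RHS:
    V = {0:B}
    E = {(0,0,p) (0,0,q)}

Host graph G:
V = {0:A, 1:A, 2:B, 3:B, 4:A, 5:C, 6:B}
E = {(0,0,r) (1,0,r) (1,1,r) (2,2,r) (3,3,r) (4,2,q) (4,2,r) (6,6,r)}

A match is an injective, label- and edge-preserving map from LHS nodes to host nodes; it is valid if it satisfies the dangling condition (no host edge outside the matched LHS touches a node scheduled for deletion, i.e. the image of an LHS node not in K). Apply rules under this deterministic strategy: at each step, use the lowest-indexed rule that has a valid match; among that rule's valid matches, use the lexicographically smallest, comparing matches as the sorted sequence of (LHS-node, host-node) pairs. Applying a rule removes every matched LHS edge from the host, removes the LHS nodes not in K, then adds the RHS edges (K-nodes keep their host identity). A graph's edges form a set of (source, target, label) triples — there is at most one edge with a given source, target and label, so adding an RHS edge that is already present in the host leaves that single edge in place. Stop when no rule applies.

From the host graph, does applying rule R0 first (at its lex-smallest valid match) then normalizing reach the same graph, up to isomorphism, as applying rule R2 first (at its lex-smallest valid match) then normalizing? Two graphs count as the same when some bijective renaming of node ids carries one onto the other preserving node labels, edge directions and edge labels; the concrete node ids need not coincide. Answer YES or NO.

Answer: NO

Steps:
branch R0-first: apply at {0↦3, 1↦0} → |E|=6, then 1 more step(s) → NF |V|=5 |E|=4 V={0:A, 1:A, 2:B, 4:A, 5:C} E=1-r->0 2-r->2 4-q->2 4-r->2
branch R2-first: apply at {0↦4, 1↦5, 2↦3, 3↦2} → |E|=6, then 2 more step(s) → NF |V|=3 |E|=2 V={0:A, 1:A, 6:B} E=1-r->0 6-r->6
graphs not isomorphic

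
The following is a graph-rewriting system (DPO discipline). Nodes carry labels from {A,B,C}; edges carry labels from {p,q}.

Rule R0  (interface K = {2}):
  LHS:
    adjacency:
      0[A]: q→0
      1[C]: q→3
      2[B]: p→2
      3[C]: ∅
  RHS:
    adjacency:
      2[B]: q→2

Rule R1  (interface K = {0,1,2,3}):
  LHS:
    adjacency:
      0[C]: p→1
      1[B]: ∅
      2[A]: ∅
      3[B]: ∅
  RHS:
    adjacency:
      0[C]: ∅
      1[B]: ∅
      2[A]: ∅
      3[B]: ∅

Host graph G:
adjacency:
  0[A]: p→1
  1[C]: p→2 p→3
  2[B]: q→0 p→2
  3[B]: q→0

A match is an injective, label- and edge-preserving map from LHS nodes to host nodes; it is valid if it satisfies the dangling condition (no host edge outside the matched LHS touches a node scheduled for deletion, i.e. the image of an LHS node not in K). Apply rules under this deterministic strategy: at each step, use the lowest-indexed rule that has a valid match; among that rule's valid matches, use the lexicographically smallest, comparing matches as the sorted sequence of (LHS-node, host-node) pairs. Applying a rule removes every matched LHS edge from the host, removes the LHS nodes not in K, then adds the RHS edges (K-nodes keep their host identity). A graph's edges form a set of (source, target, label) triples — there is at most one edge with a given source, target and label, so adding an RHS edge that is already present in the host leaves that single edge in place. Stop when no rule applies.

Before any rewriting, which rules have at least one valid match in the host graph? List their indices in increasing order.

R0: no valid match — LHS pattern not found
R1: 2 valid matches — {0↦1, 1↦2, 2↦0, 3↦3}, {0↦1, 1↦3, 2↦0, 3↦2}

Answer: [R1]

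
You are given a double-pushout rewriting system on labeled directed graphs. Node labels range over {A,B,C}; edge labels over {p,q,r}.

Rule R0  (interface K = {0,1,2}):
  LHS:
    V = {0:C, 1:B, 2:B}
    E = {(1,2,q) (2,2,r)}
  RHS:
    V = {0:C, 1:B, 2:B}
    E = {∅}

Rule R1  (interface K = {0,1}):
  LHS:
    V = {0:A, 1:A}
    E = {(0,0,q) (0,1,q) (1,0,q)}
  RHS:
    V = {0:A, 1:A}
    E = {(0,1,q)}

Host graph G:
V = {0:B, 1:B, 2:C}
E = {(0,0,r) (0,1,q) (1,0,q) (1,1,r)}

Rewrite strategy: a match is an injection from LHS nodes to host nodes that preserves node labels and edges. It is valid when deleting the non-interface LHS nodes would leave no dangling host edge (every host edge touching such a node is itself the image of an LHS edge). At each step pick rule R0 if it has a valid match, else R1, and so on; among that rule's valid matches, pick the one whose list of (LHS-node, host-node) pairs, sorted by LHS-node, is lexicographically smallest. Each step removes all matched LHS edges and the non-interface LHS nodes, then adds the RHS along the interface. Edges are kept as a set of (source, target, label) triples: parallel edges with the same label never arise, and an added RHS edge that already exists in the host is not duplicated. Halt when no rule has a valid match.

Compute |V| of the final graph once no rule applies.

Answer: 3

Derivation:
start.  V:3 E:4  edges: 0-r->0 0-q->1 1-q->0 1-r->1
1. fire R0 via {0↦2, 1↦0, 2↦1}  →  V:3 E:2  edges: 0-r->0 1-q->0
2. fire R0 via {0↦2, 1↦1, 2↦0}  →  V:3 E:0  edges: ∅
final graph: no rule applies after step 2
NF nodes: {0:B, 1:B, 2:C}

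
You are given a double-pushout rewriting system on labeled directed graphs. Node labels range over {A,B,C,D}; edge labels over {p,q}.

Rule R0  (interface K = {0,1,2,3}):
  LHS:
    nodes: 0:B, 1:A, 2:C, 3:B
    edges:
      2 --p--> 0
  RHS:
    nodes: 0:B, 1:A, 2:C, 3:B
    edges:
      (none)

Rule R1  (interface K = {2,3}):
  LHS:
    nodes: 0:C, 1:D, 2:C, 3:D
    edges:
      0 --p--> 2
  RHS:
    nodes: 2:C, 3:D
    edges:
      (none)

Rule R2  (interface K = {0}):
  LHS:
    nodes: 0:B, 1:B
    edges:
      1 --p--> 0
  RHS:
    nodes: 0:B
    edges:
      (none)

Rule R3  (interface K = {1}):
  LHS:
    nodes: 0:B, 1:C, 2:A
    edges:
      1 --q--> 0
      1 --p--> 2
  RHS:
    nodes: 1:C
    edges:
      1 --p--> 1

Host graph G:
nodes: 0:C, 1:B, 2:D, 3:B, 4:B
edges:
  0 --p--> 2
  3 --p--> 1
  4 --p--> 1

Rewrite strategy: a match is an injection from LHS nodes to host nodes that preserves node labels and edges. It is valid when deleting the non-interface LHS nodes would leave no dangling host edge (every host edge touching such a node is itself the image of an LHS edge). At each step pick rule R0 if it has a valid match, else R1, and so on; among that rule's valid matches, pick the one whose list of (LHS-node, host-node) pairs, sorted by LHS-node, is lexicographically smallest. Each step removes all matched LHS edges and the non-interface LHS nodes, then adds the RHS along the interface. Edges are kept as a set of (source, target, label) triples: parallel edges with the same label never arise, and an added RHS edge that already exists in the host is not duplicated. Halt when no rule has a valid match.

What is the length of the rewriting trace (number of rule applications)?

Answer: 2

Derivation:
[0] host  ⇒  5 nodes, 3 edges  {0-p->2 3-p->1 4-p->1}
[1] R2 @ {0↦1, 1↦3}  ⇒  4 nodes, 2 edges  {0-p->2 4-p->1}
[2] R2 @ {0↦1, 1↦4}  ⇒  3 nodes, 1 edges  {0-p->2}
normal form: no rule applies after step 2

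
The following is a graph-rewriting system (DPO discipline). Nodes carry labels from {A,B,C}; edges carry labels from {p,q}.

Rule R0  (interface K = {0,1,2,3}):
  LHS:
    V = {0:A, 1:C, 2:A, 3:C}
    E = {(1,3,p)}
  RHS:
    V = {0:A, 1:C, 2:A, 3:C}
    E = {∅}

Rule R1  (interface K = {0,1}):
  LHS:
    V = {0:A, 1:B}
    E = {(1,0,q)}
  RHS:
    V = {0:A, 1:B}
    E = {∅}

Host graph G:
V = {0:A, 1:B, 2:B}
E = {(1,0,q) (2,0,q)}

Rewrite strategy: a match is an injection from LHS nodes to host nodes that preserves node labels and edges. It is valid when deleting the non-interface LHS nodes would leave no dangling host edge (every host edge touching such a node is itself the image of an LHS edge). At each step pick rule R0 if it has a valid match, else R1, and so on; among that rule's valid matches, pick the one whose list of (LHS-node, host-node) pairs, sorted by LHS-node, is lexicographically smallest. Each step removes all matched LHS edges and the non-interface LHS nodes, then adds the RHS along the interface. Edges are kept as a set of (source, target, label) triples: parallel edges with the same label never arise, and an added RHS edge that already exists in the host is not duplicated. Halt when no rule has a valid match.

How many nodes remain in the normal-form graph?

Answer: 3

Steps:
initial: |V|=3 |E|=2  E = 1-q->0 2-q->0
step 1: apply R1 at {0↦0, 1↦1}  → |V|=3 |E|=1  E = 2-q->0
step 2: apply R1 at {0↦0, 1↦2}  → |V|=3 |E|=0  E = ∅
final graph: no rule applies after step 2
NF nodes: {0:A, 1:B, 2:B}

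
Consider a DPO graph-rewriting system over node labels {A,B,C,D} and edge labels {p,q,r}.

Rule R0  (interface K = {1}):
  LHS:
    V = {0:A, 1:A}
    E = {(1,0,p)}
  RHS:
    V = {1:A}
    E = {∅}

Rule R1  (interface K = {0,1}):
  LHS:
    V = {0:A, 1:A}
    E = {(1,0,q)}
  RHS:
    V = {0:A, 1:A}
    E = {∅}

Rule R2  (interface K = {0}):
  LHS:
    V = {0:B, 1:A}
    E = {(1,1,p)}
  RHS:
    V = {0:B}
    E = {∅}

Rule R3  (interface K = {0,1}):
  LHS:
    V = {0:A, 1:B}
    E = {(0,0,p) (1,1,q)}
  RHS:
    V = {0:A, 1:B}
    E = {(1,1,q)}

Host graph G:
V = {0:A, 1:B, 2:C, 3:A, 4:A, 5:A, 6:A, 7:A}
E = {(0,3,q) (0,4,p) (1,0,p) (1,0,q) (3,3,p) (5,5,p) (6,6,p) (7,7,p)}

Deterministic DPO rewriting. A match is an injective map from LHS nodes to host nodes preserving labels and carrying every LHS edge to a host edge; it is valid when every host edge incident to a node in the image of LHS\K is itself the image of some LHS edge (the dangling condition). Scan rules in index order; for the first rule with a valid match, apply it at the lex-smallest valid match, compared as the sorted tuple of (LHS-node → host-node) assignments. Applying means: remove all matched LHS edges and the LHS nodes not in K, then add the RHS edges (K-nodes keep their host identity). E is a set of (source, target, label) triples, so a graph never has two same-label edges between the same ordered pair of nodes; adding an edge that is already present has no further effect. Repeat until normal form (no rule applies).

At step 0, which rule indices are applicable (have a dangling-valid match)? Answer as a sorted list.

Answer: [R0,R1,R2]

Derivation:
R0: 1 valid match — {0↦4, 1↦0}
R1: 1 valid match — {0↦3, 1↦0}
R2: 3 valid matches — {0↦1, 1↦5}, {0↦1, 1↦6}, {0↦1, 1↦7}
R3: no valid match — LHS pattern not found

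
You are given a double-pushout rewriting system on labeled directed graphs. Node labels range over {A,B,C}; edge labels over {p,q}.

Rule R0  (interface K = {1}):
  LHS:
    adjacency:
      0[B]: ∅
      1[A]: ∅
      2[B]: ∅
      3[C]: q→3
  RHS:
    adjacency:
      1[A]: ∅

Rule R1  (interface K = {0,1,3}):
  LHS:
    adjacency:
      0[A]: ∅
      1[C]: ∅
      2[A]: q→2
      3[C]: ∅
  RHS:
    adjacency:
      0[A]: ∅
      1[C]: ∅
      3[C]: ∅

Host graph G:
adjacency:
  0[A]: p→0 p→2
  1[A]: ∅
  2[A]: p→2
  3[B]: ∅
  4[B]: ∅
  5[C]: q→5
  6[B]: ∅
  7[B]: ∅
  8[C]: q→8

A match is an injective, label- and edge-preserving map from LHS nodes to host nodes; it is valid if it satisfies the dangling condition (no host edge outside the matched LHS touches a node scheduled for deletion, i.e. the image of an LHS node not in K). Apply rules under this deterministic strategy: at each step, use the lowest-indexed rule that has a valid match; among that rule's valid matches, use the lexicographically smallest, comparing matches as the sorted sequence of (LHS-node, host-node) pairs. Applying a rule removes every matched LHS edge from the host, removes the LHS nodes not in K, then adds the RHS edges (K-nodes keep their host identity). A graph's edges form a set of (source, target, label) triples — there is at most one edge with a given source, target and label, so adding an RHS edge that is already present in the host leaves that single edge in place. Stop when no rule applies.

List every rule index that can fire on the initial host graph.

Answer: [R0]

Derivation:
R0: 72 valid matches — {0↦3, 1↦0, 2↦4, 3↦5}, {0↦3, 1↦0, 2↦4, 3↦8}, {0↦3, 1↦0, 2↦6, 3↦5} (+69 more)
R1: no valid match — LHS pattern not found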